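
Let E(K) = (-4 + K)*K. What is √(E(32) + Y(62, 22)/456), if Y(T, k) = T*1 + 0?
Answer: √11646183/114 ≈ 29.936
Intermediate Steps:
Y(T, k) = T (Y(T, k) = T + 0 = T)
E(K) = K*(-4 + K)
√(E(32) + Y(62, 22)/456) = √(32*(-4 + 32) + 62/456) = √(32*28 + 62*(1/456)) = √(896 + 31/228) = √(204319/228) = √11646183/114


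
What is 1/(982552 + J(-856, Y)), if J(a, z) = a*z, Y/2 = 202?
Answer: 1/636728 ≈ 1.5705e-6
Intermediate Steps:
Y = 404 (Y = 2*202 = 404)
1/(982552 + J(-856, Y)) = 1/(982552 - 856*404) = 1/(982552 - 345824) = 1/636728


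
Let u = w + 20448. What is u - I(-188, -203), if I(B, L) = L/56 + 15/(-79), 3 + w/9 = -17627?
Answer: -87353893/632 ≈ -1.3822e+5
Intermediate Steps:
w = -158670 (w = -27 + 9*(-17627) = -27 - 158643 = -158670)
I(B, L) = -15/79 + L/56 (I(B, L) = L*(1/56) + 15*(-1/79) = L/56 - 15/79 = -15/79 + L/56)
u = -138222 (u = -158670 + 20448 = -138222)
u - I(-188, -203) = -138222 - (-15/79 + (1/56)*(-203)) = -138222 - (-15/79 - 29/8) = -138222 - 1*(-2411/632) = -138222 + 2411/632 = -87353893/632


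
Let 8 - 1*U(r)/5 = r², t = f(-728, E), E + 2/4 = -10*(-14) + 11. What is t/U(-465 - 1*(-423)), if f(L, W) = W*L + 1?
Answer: 109563/8780 ≈ 12.479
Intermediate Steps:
E = 301/2 (E = -½ + (-10*(-14) + 11) = -½ + (140 + 11) = -½ + 151 = 301/2 ≈ 150.50)
f(L, W) = 1 + L*W (f(L, W) = L*W + 1 = 1 + L*W)
t = -109563 (t = 1 - 728*301/2 = 1 - 109564 = -109563)
U(r) = 40 - 5*r²
t/U(-465 - 1*(-423)) = -109563/(40 - 5*(-465 - 1*(-423))²) = -109563/(40 - 5*(-465 + 423)²) = -109563/(40 - 5*(-42)²) = -109563/(40 - 5*1764) = -109563/(40 - 8820) = -109563/(-8780) = -109563*(-1/8780) = 109563/8780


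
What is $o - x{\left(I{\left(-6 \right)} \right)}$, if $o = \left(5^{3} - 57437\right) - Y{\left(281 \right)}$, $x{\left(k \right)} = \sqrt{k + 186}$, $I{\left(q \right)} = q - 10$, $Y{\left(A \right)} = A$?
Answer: $-57593 - \sqrt{170} \approx -57606.0$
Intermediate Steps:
$I{\left(q \right)} = -10 + q$ ($I{\left(q \right)} = q - 10 = -10 + q$)
$x{\left(k \right)} = \sqrt{186 + k}$
$o = -57593$ ($o = \left(5^{3} - 57437\right) - 281 = \left(125 - 57437\right) - 281 = -57312 - 281 = -57593$)
$o - x{\left(I{\left(-6 \right)} \right)} = -57593 - \sqrt{186 - 16} = -57593 - \sqrt{170}$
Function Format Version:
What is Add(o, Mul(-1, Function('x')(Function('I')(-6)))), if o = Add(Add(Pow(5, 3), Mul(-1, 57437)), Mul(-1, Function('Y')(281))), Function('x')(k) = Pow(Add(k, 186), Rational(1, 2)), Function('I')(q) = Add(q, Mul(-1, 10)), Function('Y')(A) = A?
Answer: Add(-57593, Mul(-1, Pow(170, Rational(1, 2)))) ≈ -57606.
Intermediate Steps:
Function('I')(q) = Add(-10, q) (Function('I')(q) = Add(q, -10) = Add(-10, q))
Function('x')(k) = Pow(Add(186, k), Rational(1, 2))
o = -57593 (o = Add(Add(Pow(5, 3), Mul(-1, 57437)), Mul(-1, 281)) = Add(Add(125, -57437), -281) = Add(-57312, -281) = -57593)
Add(o, Mul(-1, Function('x')(Function('I')(-6)))) = Add(-57593, Mul(-1, Pow(Add(186, Add(-10, -6)), Rational(1, 2)))) = Add(-57593, Mul(-1, Pow(Add(186, -16), Rational(1, 2)))) = Add(-57593, Mul(-1, Pow(170, Rational(1, 2))))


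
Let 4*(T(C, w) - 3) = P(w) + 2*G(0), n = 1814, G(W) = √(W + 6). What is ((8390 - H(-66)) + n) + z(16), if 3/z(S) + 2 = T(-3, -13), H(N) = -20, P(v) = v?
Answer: 194220/19 - 8*√6/19 ≈ 10221.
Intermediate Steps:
G(W) = √(6 + W)
T(C, w) = 3 + √6/2 + w/4 (T(C, w) = 3 + (w + 2*√(6 + 0))/4 = 3 + (w + 2*√6)/4 = 3 + (√6/2 + w/4) = 3 + √6/2 + w/4)
z(S) = 3/(-9/4 + √6/2) (z(S) = 3/(-2 + (3 + √6/2 + (¼)*(-13))) = 3/(-2 + (3 + √6/2 - 13/4)) = 3/(-2 + (-¼ + √6/2)) = 3/(-9/4 + √6/2))
((8390 - H(-66)) + n) + z(16) = ((8390 - 1*(-20)) + 1814) + (-36/19 - 8*√6/19) = ((8390 + 20) + 1814) + (-36/19 - 8*√6/19) = (8410 + 1814) + (-36/19 - 8*√6/19) = 10224 + (-36/19 - 8*√6/19) = 194220/19 - 8*√6/19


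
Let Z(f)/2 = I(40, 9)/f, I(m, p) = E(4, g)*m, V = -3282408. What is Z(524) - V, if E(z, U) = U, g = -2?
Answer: 429995408/131 ≈ 3.2824e+6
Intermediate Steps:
I(m, p) = -2*m
Z(f) = -160/f (Z(f) = 2*((-2*40)/f) = 2*(-80/f) = -160/f)
Z(524) - V = -160/524 - 1*(-3282408) = -160*1/524 + 3282408 = -40/131 + 3282408 = 429995408/131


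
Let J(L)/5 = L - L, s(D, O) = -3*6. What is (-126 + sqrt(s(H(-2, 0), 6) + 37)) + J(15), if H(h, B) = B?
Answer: -126 + sqrt(19) ≈ -121.64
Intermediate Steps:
s(D, O) = -18
J(L) = 0 (J(L) = 5*(L - L) = 5*0 = 0)
(-126 + sqrt(s(H(-2, 0), 6) + 37)) + J(15) = (-126 + sqrt(-18 + 37)) + 0 = (-126 + sqrt(19)) + 0 = -126 + sqrt(19)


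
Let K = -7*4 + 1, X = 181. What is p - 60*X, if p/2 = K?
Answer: -10914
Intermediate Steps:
K = -27 (K = -28 + 1 = -27)
p = -54 (p = 2*(-27) = -54)
p - 60*X = -54 - 60*181 = -54 - 10860 = -10914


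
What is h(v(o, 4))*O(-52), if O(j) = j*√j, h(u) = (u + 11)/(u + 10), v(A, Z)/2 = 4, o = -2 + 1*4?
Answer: -988*I*√13/9 ≈ -395.81*I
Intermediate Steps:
o = 2 (o = -2 + 4 = 2)
v(A, Z) = 8 (v(A, Z) = 2*4 = 8)
h(u) = (11 + u)/(10 + u)
O(j) = j^(3/2)
h(v(o, 4))*O(-52) = ((11 + 8)/(10 + 8))*(-52)^(3/2) = (19/18)*(-104*I*√13) = ((1/18)*19)*(-104*I*√13) = 19*(-104*I*√13)/18 = -988*I*√13/9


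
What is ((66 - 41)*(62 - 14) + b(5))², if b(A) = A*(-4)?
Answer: 1392400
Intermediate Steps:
b(A) = -4*A
((66 - 41)*(62 - 14) + b(5))² = ((66 - 41)*(62 - 14) - 4*5)² = (25*48 - 20)² = (1200 - 20)² = 1180² = 1392400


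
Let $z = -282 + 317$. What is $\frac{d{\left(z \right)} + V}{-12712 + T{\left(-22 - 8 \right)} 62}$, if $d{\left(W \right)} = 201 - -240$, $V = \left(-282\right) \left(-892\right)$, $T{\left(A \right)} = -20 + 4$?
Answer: $- \frac{83995}{4568} \approx -18.388$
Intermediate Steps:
$T{\left(A \right)} = -16$
$V = 251544$
$z = 35$
$d{\left(W \right)} = 441$ ($d{\left(W \right)} = 201 + 240 = 441$)
$\frac{d{\left(z \right)} + V}{-12712 + T{\left(-22 - 8 \right)} 62} = \frac{441 + 251544}{-12712 - 992} = \frac{251985}{-12712 - 992} = \frac{251985}{-13704} = 251985 \left(- \frac{1}{13704}\right) = - \frac{83995}{4568}$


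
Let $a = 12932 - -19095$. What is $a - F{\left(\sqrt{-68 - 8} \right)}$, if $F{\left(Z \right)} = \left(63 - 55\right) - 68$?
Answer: $32087$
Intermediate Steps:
$F{\left(Z \right)} = -60$ ($F{\left(Z \right)} = 8 - 68 = -60$)
$a = 32027$ ($a = 12932 + 19095 = 32027$)
$a - F{\left(\sqrt{-68 - 8} \right)} = 32027 - -60 = 32027 + 60 = 32087$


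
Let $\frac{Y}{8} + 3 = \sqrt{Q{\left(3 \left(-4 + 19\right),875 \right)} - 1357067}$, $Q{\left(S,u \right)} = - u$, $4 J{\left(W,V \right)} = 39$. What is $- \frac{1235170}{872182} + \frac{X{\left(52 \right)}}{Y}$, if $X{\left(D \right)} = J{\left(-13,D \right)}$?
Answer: $- \frac{26836856409367}{18950086705312} - \frac{39 i \sqrt{1357942}}{43454432} \approx -1.4162 - 0.0010459 i$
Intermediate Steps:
$J{\left(W,V \right)} = \frac{39}{4}$ ($J{\left(W,V \right)} = \frac{1}{4} \cdot 39 = \frac{39}{4}$)
$X{\left(D \right)} = \frac{39}{4}$
$Y = -24 + 8 i \sqrt{1357942}$ ($Y = -24 + 8 \sqrt{\left(-1\right) 875 - 1357067} = -24 + 8 \sqrt{-875 - 1357067} = -24 + 8 \sqrt{-1357942} = -24 + 8 i \sqrt{1357942} \approx -24.0 + 9322.5 i$)
$- \frac{1235170}{872182} + \frac{X{\left(52 \right)}}{Y} = - \frac{1235170}{872182} + \frac{39}{4 \left(-24 + 8 i \sqrt{1357942}\right)} = \left(-1235170\right) \frac{1}{872182} + \frac{39}{4 \left(-24 + 8 i \sqrt{1357942}\right)} = - \frac{617585}{436091} + \frac{39}{4 \left(-24 + 8 i \sqrt{1357942}\right)}$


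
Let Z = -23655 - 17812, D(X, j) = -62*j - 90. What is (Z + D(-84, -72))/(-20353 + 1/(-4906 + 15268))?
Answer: 54908238/30128255 ≈ 1.8225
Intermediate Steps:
D(X, j) = -90 - 62*j
Z = -41467
(Z + D(-84, -72))/(-20353 + 1/(-4906 + 15268)) = (-41467 + (-90 - 62*(-72)))/(-20353 + 1/(-4906 + 15268)) = (-41467 + (-90 + 4464))/(-20353 + 1/10362) = (-41467 + 4374)/(-20353 + 1/10362) = -37093/(-210897785/10362) = -37093*(-10362/210897785) = 54908238/30128255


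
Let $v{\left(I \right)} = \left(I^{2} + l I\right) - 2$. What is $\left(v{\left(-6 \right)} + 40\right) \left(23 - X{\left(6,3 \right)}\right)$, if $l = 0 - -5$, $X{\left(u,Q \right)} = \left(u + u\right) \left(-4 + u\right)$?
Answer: $-44$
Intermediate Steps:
$X{\left(u,Q \right)} = 2 u \left(-4 + u\right)$
$l = 5$ ($l = 0 + 5 = 5$)
$v{\left(I \right)} = -2 + I^{2} + 5 I$ ($v{\left(I \right)} = \left(I^{2} + 5 I\right) - 2 = -2 + I^{2} + 5 I$)
$\left(v{\left(-6 \right)} + 40\right) \left(23 - X{\left(6,3 \right)}\right) = \left(\left(-2 + \left(-6\right)^{2} + 5 \left(-6\right)\right) + 40\right) \left(23 - 2 \cdot 6 \left(-4 + 6\right)\right) = \left(\left(-2 + 36 - 30\right) + 40\right) \left(23 - 2 \cdot 6 \cdot 2\right) = \left(4 + 40\right) \left(23 - 24\right) = 44 \left(23 - 24\right) = 44 \left(-1\right) = -44$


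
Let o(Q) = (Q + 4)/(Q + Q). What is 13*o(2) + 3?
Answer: 45/2 ≈ 22.500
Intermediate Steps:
o(Q) = (4 + Q)/(2*Q) (o(Q) = (4 + Q)/((2*Q)) = (4 + Q)*(1/(2*Q)) = (4 + Q)/(2*Q))
13*o(2) + 3 = 13*((1/2)*(4 + 2)/2) + 3 = 13*((1/2)*(1/2)*6) + 3 = 13*(3/2) + 3 = 39/2 + 3 = 45/2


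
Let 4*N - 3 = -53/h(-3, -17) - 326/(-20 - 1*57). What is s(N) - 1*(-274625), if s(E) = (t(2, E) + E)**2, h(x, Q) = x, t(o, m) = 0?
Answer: 14656332469/53361 ≈ 2.7466e+5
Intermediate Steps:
N = 1438/231 (N = 3/4 + (-53/(-3) - 326/(-20 - 1*57))/4 = 3/4 + (-53*(-1/3) - 326/(-20 - 57))/4 = 3/4 + (53/3 - 326/(-77))/4 = 3/4 + (53/3 - 326*(-1/77))/4 = 3/4 + (53/3 + 326/77)/4 = 3/4 + (1/4)*(5059/231) = 3/4 + 5059/924 = 1438/231 ≈ 6.2251)
s(E) = E**2 (s(E) = (0 + E)**2 = E**2)
s(N) - 1*(-274625) = (1438/231)**2 - 1*(-274625) = 2067844/53361 + 274625 = 14656332469/53361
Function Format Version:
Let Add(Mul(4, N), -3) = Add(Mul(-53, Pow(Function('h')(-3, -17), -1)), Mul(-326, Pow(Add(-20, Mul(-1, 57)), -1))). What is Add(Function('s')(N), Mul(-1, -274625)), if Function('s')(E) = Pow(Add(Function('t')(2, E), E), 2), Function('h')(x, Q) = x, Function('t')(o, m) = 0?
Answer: Rational(14656332469, 53361) ≈ 2.7466e+5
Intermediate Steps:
N = Rational(1438, 231) (N = Add(Rational(3, 4), Mul(Rational(1, 4), Add(Mul(-53, Pow(-3, -1)), Mul(-326, Pow(Add(-20, Mul(-1, 57)), -1))))) = Add(Rational(3, 4), Mul(Rational(1, 4), Add(Mul(-53, Rational(-1, 3)), Mul(-326, Pow(Add(-20, -57), -1))))) = Add(Rational(3, 4), Mul(Rational(1, 4), Add(Rational(53, 3), Mul(-326, Pow(-77, -1))))) = Add(Rational(3, 4), Mul(Rational(1, 4), Add(Rational(53, 3), Mul(-326, Rational(-1, 77))))) = Add(Rational(3, 4), Mul(Rational(1, 4), Add(Rational(53, 3), Rational(326, 77)))) = Add(Rational(3, 4), Mul(Rational(1, 4), Rational(5059, 231))) = Add(Rational(3, 4), Rational(5059, 924)) = Rational(1438, 231) ≈ 6.2251)
Function('s')(E) = Pow(E, 2) (Function('s')(E) = Pow(Add(0, E), 2) = Pow(E, 2))
Add(Function('s')(N), Mul(-1, -274625)) = Add(Pow(Rational(1438, 231), 2), Mul(-1, -274625)) = Add(Rational(2067844, 53361), 274625) = Rational(14656332469, 53361)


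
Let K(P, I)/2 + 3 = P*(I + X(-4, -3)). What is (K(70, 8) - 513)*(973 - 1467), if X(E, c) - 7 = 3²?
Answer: -1403454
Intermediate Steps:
X(E, c) = 16 (X(E, c) = 7 + 3² = 7 + 9 = 16)
K(P, I) = -6 + 2*P*(16 + I) (K(P, I) = -6 + 2*(P*(I + 16)) = -6 + 2*(P*(16 + I)) = -6 + 2*P*(16 + I))
(K(70, 8) - 513)*(973 - 1467) = ((-6 + 32*70 + 2*8*70) - 513)*(973 - 1467) = ((-6 + 2240 + 1120) - 513)*(-494) = (3354 - 513)*(-494) = 2841*(-494) = -1403454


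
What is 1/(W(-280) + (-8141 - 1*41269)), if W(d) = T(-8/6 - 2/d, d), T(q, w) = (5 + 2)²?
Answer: -1/49361 ≈ -2.0259e-5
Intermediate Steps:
T(q, w) = 49 (T(q, w) = 7² = 49)
W(d) = 49
1/(W(-280) + (-8141 - 1*41269)) = 1/(49 + (-8141 - 1*41269)) = 1/(49 + (-8141 - 41269)) = 1/(49 - 49410) = 1/(-49361) = -1/49361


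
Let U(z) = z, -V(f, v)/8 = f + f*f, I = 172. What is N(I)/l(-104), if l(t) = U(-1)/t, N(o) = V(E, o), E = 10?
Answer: -91520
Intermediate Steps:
V(f, v) = -8*f - 8*f**2 (V(f, v) = -8*(f + f*f) = -8*(f + f**2) = -8*f - 8*f**2)
N(o) = -880 (N(o) = -8*10*(1 + 10) = -8*10*11 = -880)
l(t) = -1/t
N(I)/l(-104) = -880/((-1/(-104))) = -880/((-1*(-1/104))) = -880/1/104 = -880*104 = -91520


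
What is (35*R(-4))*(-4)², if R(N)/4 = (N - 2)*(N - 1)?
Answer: 67200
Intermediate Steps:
R(N) = 4*(-1 + N)*(-2 + N) (R(N) = 4*((N - 2)*(N - 1)) = 4*((-2 + N)*(-1 + N)) = 4*((-1 + N)*(-2 + N)) = 4*(-1 + N)*(-2 + N))
(35*R(-4))*(-4)² = (35*(8 - 12*(-4) + 4*(-4)²))*(-4)² = (35*(8 + 48 + 4*16))*16 = (35*(8 + 48 + 64))*16 = (35*120)*16 = 4200*16 = 67200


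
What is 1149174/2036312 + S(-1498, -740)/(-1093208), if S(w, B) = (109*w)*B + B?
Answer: -15299193621693/139132035556 ≈ -109.96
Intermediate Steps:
S(w, B) = B + 109*B*w (S(w, B) = 109*B*w + B = B + 109*B*w)
1149174/2036312 + S(-1498, -740)/(-1093208) = 1149174/2036312 - 740*(1 + 109*(-1498))/(-1093208) = 1149174*(1/2036312) - 740*(1 - 163282)*(-1/1093208) = 574587/1018156 - 740*(-163281)*(-1/1093208) = 574587/1018156 + 120827940*(-1/1093208) = 574587/1018156 - 30206985/273302 = -15299193621693/139132035556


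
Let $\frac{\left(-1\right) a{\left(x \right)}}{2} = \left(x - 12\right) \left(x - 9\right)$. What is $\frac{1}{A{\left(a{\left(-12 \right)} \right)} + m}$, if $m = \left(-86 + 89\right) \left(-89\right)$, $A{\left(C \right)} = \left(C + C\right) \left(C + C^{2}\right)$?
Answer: $- \frac{1}{2046353163} \approx -4.8867 \cdot 10^{-10}$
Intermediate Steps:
$a{\left(x \right)} = - 2 \left(-12 + x\right) \left(-9 + x\right)$ ($a{\left(x \right)} = - 2 \left(x - 12\right) \left(x - 9\right) = - 2 \left(-12 + x\right) \left(-9 + x\right)$)
$A{\left(C \right)} = 2 C \left(C + C^{2}\right)$
$m = -267$ ($m = 3 \left(-89\right) = -267$)
$\frac{1}{A{\left(a{\left(-12 \right)} \right)} + m} = \frac{1}{2 \left(-216 - 2 \left(-12\right)^{2} + 42 \left(-12\right)\right)^{2} \left(1 - \left(720 + 288\right)\right) - 267} = \frac{1}{2 \left(-216 - 288 - 504\right)^{2} \left(1 - 1008\right) - 267} = \frac{1}{2 \left(-1008\right)^{2} \left(1 - 1008\right) - 267} = \frac{1}{2 \cdot 1016064 \left(-1007\right) - 267} = \frac{1}{-2046352896 - 267} = \frac{1}{-2046353163} = - \frac{1}{2046353163}$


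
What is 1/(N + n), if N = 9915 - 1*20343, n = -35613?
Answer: -1/46041 ≈ -2.1720e-5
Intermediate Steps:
N = -10428 (N = 9915 - 20343 = -10428)
1/(N + n) = 1/(-10428 - 35613) = 1/(-46041) = -1/46041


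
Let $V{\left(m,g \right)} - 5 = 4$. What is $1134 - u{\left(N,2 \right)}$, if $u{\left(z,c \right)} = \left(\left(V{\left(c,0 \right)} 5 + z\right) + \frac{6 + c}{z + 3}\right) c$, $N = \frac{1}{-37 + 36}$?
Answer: $1038$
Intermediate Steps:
$V{\left(m,g \right)} = 9$ ($V{\left(m,g \right)} = 5 + 4 = 9$)
$N = -1$ ($N = \frac{1}{-1} = -1$)
$u{\left(z,c \right)} = c \left(45 + z + \frac{6 + c}{3 + z}\right)$ ($u{\left(z,c \right)} = \left(\left(9 \cdot 5 + z\right) + \frac{6 + c}{z + 3}\right) c = \left(\left(45 + z\right) + \frac{6 + c}{3 + z}\right) c = \left(45 + z + \frac{6 + c}{3 + z}\right) c = c \left(45 + z + \frac{6 + c}{3 + z}\right)$)
$1134 - u{\left(N,2 \right)} = 1134 - \frac{2 \left(141 + 2 + \left(-1\right)^{2} + 48 \left(-1\right)\right)}{3 - 1} = 1134 - \frac{2 \left(141 + 2 + 1 - 48\right)}{2} = 1134 - 2 \cdot \frac{1}{2} \cdot 96 = 1134 - 96 = 1038$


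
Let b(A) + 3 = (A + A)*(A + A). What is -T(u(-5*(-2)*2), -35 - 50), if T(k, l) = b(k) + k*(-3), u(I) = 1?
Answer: 2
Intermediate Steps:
b(A) = -3 + 4*A² (b(A) = -3 + (A + A)*(A + A) = -3 + (2*A)*(2*A) = -3 + 4*A²)
T(k, l) = -3 - 3*k + 4*k² (T(k, l) = (-3 + 4*k²) + k*(-3) = (-3 + 4*k²) - 3*k = -3 - 3*k + 4*k²)
-T(u(-5*(-2)*2), -35 - 50) = -(-3 - 3*1 + 4*1²) = -(-3 - 3 + 4*1) = -(-3 - 3 + 4) = -1*(-2) = 2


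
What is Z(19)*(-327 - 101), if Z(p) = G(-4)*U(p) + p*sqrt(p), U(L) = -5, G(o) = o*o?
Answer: 34240 - 8132*sqrt(19) ≈ -1206.6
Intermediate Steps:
G(o) = o**2
Z(p) = -80 + p**(3/2) (Z(p) = (-4)**2*(-5) + p*sqrt(p) = 16*(-5) + p**(3/2) = -80 + p**(3/2))
Z(19)*(-327 - 101) = (-80 + 19**(3/2))*(-327 - 101) = (-80 + 19*sqrt(19))*(-428) = 34240 - 8132*sqrt(19)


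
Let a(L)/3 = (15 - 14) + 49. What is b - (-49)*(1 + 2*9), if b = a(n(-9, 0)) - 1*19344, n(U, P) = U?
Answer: -18263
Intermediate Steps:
a(L) = 150 (a(L) = 3*((15 - 14) + 49) = 3*(1 + 49) = 3*50 = 150)
b = -19194 (b = 150 - 1*19344 = 150 - 19344 = -19194)
b - (-49)*(1 + 2*9) = -19194 - (-49)*(1 + 2*9) = -19194 - (-49)*(1 + 18) = -19194 - (-49)*19 = -19194 - 1*(-931) = -19194 + 931 = -18263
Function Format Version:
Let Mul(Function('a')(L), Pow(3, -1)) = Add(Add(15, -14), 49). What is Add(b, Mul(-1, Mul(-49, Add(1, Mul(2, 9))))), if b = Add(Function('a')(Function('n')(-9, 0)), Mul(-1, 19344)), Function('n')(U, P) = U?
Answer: -18263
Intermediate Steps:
Function('a')(L) = 150 (Function('a')(L) = Mul(3, Add(Add(15, -14), 49)) = Mul(3, Add(1, 49)) = Mul(3, 50) = 150)
b = -19194 (b = Add(150, Mul(-1, 19344)) = Add(150, -19344) = -19194)
Add(b, Mul(-1, Mul(-49, Add(1, Mul(2, 9))))) = Add(-19194, Mul(-1, Mul(-49, Add(1, Mul(2, 9))))) = Add(-19194, Mul(-1, Mul(-49, Add(1, 18)))) = Add(-19194, Mul(-1, Mul(-49, 19))) = Add(-19194, Mul(-1, -931)) = Add(-19194, 931) = -18263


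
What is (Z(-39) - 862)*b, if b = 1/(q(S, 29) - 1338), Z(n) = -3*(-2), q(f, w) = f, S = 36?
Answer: 428/651 ≈ 0.65745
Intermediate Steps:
Z(n) = 6
b = -1/1302 (b = 1/(36 - 1338) = 1/(-1302) = -1/1302 ≈ -0.00076805)
(Z(-39) - 862)*b = (6 - 862)*(-1/1302) = -856*(-1/1302) = 428/651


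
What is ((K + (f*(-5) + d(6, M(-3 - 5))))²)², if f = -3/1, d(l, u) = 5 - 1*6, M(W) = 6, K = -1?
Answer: 28561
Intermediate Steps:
d(l, u) = -1 (d(l, u) = 5 - 6 = -1)
f = -3 (f = -3*1 = -3)
((K + (f*(-5) + d(6, M(-3 - 5))))²)² = ((-1 + (-3*(-5) - 1))²)² = ((-1 + (15 - 1))²)² = ((-1 + 14)²)² = (13²)² = 169² = 28561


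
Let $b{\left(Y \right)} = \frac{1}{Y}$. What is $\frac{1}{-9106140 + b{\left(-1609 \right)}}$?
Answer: $- \frac{1609}{14651779261} \approx -1.0982 \cdot 10^{-7}$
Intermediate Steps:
$\frac{1}{-9106140 + b{\left(-1609 \right)}} = \frac{1}{-9106140 + \frac{1}{-1609}} = \frac{1}{-9106140 - \frac{1}{1609}} = \frac{1}{- \frac{14651779261}{1609}} = - \frac{1609}{14651779261}$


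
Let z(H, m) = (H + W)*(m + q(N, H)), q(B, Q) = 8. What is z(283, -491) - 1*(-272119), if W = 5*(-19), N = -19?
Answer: 181315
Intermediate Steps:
W = -95
z(H, m) = (-95 + H)*(8 + m) (z(H, m) = (H - 95)*(m + 8) = (-95 + H)*(8 + m))
z(283, -491) - 1*(-272119) = (-760 - 95*(-491) + 8*283 + 283*(-491)) - 1*(-272119) = (-760 + 46645 + 2264 - 138953) + 272119 = -90804 + 272119 = 181315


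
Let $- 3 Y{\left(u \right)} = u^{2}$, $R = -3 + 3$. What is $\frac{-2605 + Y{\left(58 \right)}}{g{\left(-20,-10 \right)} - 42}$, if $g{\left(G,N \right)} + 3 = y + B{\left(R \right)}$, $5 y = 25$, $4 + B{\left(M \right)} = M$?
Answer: $\frac{11179}{132} \approx 84.689$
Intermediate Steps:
$R = 0$
$B{\left(M \right)} = -4 + M$
$y = 5$ ($y = \frac{1}{5} \cdot 25 = 5$)
$Y{\left(u \right)} = - \frac{u^{2}}{3}$
$g{\left(G,N \right)} = -2$ ($g{\left(G,N \right)} = -3 + \left(5 + \left(-4 + 0\right)\right) = -3 + \left(5 - 4\right) = -3 + 1 = -2$)
$\frac{-2605 + Y{\left(58 \right)}}{g{\left(-20,-10 \right)} - 42} = \frac{-2605 - \frac{58^{2}}{3}}{-2 - 42} = \frac{-2605 - \frac{3364}{3}}{-44} = \left(-2605 - \frac{3364}{3}\right) \left(- \frac{1}{44}\right) = \left(- \frac{11179}{3}\right) \left(- \frac{1}{44}\right) = \frac{11179}{132}$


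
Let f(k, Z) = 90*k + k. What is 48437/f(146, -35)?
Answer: 48437/13286 ≈ 3.6457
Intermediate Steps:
f(k, Z) = 91*k
48437/f(146, -35) = 48437/((91*146)) = 48437/13286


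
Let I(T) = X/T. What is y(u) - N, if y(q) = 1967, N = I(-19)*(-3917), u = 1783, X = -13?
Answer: 88294/19 ≈ 4647.1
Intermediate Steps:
I(T) = -13/T
N = -50921/19 (N = -13/(-19)*(-3917) = -13*(-1/19)*(-3917) = (13/19)*(-3917) = -50921/19 ≈ -2680.1)
y(u) - N = 1967 - 1*(-50921/19) = 1967 + 50921/19 = 88294/19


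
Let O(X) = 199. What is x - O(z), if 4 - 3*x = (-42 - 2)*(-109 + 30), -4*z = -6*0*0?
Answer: -4069/3 ≈ -1356.3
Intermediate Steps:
z = 0 (z = -(-6*0)*0/4 = -0*0 = -¼*0 = 0)
x = -3472/3 (x = 4/3 - (-42 - 2)*(-109 + 30)/3 = 4/3 - (-44)*(-79)/3 = 4/3 - ⅓*3476 = 4/3 - 3476/3 = -3472/3 ≈ -1157.3)
x - O(z) = -3472/3 - 1*199 = -3472/3 - 199 = -4069/3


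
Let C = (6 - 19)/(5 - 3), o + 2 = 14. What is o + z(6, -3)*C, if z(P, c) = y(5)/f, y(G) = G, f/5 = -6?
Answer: 157/12 ≈ 13.083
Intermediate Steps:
f = -30 (f = 5*(-6) = -30)
o = 12 (o = -2 + 14 = 12)
z(P, c) = -1/6 (z(P, c) = 5/(-30) = 5*(-1/30) = -1/6)
C = -13/2 ≈ -6.5000
o + z(6, -3)*C = 12 - 1/6*(-13/2) = 12 + 13/12 = 157/12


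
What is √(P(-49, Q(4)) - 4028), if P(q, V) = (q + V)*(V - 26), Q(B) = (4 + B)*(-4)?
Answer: √670 ≈ 25.884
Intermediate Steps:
Q(B) = -16 - 4*B
P(q, V) = (-26 + V)*(V + q) (P(q, V) = (V + q)*(-26 + V) = (-26 + V)*(V + q))
√(P(-49, Q(4)) - 4028) = √(((-16 - 4*4)² - 26*(-16 - 4*4) - 26*(-49) + (-16 - 4*4)*(-49)) - 4028) = √(((-16 - 16)² - 26*(-16 - 16) + 1274 + (-16 - 16)*(-49)) - 4028) = √(((-32)² - 26*(-32) + 1274 - 32*(-49)) - 4028) = √((1024 + 832 + 1274 + 1568) - 4028) = √(4698 - 4028) = √670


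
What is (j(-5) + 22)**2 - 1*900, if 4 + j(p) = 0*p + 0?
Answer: -576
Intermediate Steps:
j(p) = -4 (j(p) = -4 + (0*p + 0) = -4 + (0 + 0) = -4 + 0 = -4)
(j(-5) + 22)**2 - 1*900 = (-4 + 22)**2 - 1*900 = 18**2 - 900 = 324 - 900 = -576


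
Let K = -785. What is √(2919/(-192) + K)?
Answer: I*√51213/8 ≈ 28.288*I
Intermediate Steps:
√(2919/(-192) + K) = √(2919/(-192) - 785) = √(2919*(-1/192) - 785) = √(-973/64 - 785) = √(-51213/64) = I*√51213/8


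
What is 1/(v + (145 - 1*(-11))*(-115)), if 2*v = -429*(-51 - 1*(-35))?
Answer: -1/14508 ≈ -6.8928e-5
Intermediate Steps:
v = 3432 (v = (-429*(-51 - 1*(-35)))/2 = (-429*(-51 + 35))/2 = (-429*(-16))/2 = (½)*6864 = 3432)
1/(v + (145 - 1*(-11))*(-115)) = 1/(3432 + (145 - 1*(-11))*(-115)) = 1/(3432 + (145 + 11)*(-115)) = 1/(3432 + 156*(-115)) = 1/(3432 - 17940) = 1/(-14508) = -1/14508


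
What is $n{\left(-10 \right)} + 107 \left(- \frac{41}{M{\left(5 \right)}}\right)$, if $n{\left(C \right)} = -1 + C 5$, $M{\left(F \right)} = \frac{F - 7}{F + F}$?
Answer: $21884$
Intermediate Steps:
$M{\left(F \right)} = \frac{-7 + F}{2 F}$
$n{\left(C \right)} = -1 + 5 C$
$n{\left(-10 \right)} + 107 \left(- \frac{41}{M{\left(5 \right)}}\right) = \left(-1 + 5 \left(-10\right)\right) + 107 \left(- \frac{41}{\frac{1}{2} \cdot \frac{1}{5} \left(-7 + 5\right)}\right) = \left(-1 - 50\right) + 107 \left(- \frac{41}{\frac{1}{2} \cdot \frac{1}{5} \left(-2\right)}\right) = -51 + 107 \left(- \frac{41}{- \frac{1}{5}}\right) = -51 + 107 \left(\left(-41\right) \left(-5\right)\right) = -51 + 107 \cdot 205 = -51 + 21935 = 21884$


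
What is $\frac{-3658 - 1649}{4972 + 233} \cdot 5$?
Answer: $- \frac{1769}{347} \approx -5.098$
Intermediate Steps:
$\frac{-3658 - 1649}{4972 + 233} \cdot 5 = - \frac{5307}{5205} \cdot 5 = \left(-5307\right) \frac{1}{5205} \cdot 5 = \left(- \frac{1769}{1735}\right) 5 = - \frac{1769}{347}$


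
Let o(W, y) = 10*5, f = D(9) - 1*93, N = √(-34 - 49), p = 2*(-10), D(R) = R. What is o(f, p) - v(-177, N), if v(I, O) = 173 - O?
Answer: -123 + I*√83 ≈ -123.0 + 9.1104*I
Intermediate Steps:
p = -20
N = I*√83 (N = √(-83) = I*√83 ≈ 9.1104*I)
f = -84 (f = 9 - 1*93 = 9 - 93 = -84)
o(W, y) = 50
o(f, p) - v(-177, N) = 50 - (173 - I*√83) = 50 + (-173 + I*√83) = -123 + I*√83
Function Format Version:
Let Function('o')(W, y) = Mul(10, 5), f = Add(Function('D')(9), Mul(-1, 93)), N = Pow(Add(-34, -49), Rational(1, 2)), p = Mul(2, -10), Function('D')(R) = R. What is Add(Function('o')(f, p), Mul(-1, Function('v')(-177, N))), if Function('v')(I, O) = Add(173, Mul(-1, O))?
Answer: Add(-123, Mul(I, Pow(83, Rational(1, 2)))) ≈ Add(-123.00, Mul(9.1104, I))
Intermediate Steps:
p = -20
N = Mul(I, Pow(83, Rational(1, 2))) (N = Pow(-83, Rational(1, 2)) = Mul(I, Pow(83, Rational(1, 2))) ≈ Mul(9.1104, I))
f = -84 (f = Add(9, Mul(-1, 93)) = Add(9, -93) = -84)
Function('o')(W, y) = 50
Add(Function('o')(f, p), Mul(-1, Function('v')(-177, N))) = Add(50, Mul(-1, Add(173, Mul(-1, Mul(I, Pow(83, Rational(1, 2))))))) = Add(50, Mul(-1, Add(173, Mul(-1, I, Pow(83, Rational(1, 2)))))) = Add(50, Add(-173, Mul(I, Pow(83, Rational(1, 2))))) = Add(-123, Mul(I, Pow(83, Rational(1, 2))))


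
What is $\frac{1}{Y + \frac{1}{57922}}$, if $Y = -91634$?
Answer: $- \frac{57922}{5307624547} \approx -1.0913 \cdot 10^{-5}$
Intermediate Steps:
$\frac{1}{Y + \frac{1}{57922}} = \frac{1}{-91634 + \frac{1}{57922}} = \frac{1}{- \frac{5307624547}{57922}} = - \frac{57922}{5307624547}$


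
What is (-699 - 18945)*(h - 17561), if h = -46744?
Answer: 1263207420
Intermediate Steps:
(-699 - 18945)*(h - 17561) = (-699 - 18945)*(-46744 - 17561) = -19644*(-64305) = 1263207420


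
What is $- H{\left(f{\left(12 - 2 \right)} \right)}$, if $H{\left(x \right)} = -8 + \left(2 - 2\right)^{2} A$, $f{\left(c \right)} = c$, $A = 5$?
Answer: $8$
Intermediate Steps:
$H{\left(x \right)} = -8$ ($H{\left(x \right)} = -8 + \left(2 - 2\right)^{2} \cdot 5 = -8 + 0^{2} \cdot 5 = -8 + 0 \cdot 5 = -8 + 0 = -8$)
$- H{\left(f{\left(12 - 2 \right)} \right)} = \left(-1\right) \left(-8\right) = 8$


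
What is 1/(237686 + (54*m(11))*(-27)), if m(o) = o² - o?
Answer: 1/77306 ≈ 1.2936e-5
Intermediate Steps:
1/(237686 + (54*m(11))*(-27)) = 1/(237686 + (54*(11*(-1 + 11)))*(-27)) = 1/(237686 + (54*(11*10))*(-27)) = 1/(237686 + (54*110)*(-27)) = 1/(237686 + 5940*(-27)) = 1/(237686 - 160380) = 1/77306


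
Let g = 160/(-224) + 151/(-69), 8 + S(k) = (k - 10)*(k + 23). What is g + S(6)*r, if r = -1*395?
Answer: 23655938/483 ≈ 48977.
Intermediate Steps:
r = -395
S(k) = -8 + (-10 + k)*(23 + k) (S(k) = -8 + (k - 10)*(k + 23) = -8 + (-10 + k)*(23 + k))
g = -1402/483 (g = 160*(-1/224) + 151*(-1/69) = -5/7 - 151/69 = -1402/483 ≈ -2.9027)
g + S(6)*r = -1402/483 + (-238 + 6**2 + 13*6)*(-395) = -1402/483 + (-238 + 36 + 78)*(-395) = -1402/483 - 124*(-395) = -1402/483 + 48980 = 23655938/483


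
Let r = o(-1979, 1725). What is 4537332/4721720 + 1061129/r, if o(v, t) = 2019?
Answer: 1254878723797/2383288170 ≈ 526.53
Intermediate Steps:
r = 2019
4537332/4721720 + 1061129/r = 4537332/4721720 + 1061129/2019 = 4537332*(1/4721720) + 1061129*(1/2019) = 1134333/1180430 + 1061129/2019 = 1254878723797/2383288170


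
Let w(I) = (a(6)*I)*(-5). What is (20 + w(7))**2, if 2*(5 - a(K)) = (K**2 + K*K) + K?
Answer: 1464100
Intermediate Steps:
a(K) = 5 - K**2 - K/2 (a(K) = 5 - ((K**2 + K*K) + K)/2 = 5 - ((K**2 + K**2) + K)/2 = 5 - (2*K**2 + K)/2 = 5 - (K + 2*K**2)/2 = 5 + (-K**2 - K/2) = 5 - K**2 - K/2)
w(I) = 170*I (w(I) = ((5 - 1*6**2 - 1/2*6)*I)*(-5) = ((5 - 1*36 - 3)*I)*(-5) = ((5 - 36 - 3)*I)*(-5) = -34*I*(-5) = 170*I)
(20 + w(7))**2 = (20 + 170*7)**2 = (20 + 1190)**2 = 1210**2 = 1464100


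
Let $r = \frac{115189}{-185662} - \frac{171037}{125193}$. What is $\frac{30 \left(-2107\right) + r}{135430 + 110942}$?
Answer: $- \frac{1469273042566831}{5726567973224952} \approx -0.25657$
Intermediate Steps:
$r = - \frac{46175927971}{23243582766}$ ($r = 115189 \left(- \frac{1}{185662}\right) - \frac{171037}{125193} = - \frac{115189}{185662} - \frac{171037}{125193} = - \frac{46175927971}{23243582766} \approx -1.9866$)
$\frac{30 \left(-2107\right) + r}{135430 + 110942} = \frac{30 \left(-2107\right) - \frac{46175927971}{23243582766}}{135430 + 110942} = \frac{-63210 - \frac{46175927971}{23243582766}}{246372} = \left(- \frac{1469273042566831}{23243582766}\right) \frac{1}{246372} = - \frac{1469273042566831}{5726567973224952}$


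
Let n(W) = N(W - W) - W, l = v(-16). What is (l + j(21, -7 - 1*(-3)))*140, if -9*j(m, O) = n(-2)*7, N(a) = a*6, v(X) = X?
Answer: -22120/9 ≈ -2457.8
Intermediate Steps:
l = -16
N(a) = 6*a
n(W) = -W (n(W) = 6*(W - W) - W = 6*0 - W = 0 - W = -W)
j(m, O) = -14/9 (j(m, O) = -(-1*(-2))*7/9 = -2*7/9 = -1/9*14 = -14/9)
(l + j(21, -7 - 1*(-3)))*140 = (-16 - 14/9)*140 = -158/9*140 = -22120/9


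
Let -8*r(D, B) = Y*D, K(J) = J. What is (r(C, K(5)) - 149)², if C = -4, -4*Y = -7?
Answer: 1404225/64 ≈ 21941.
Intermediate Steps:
Y = 7/4 (Y = -¼*(-7) = 7/4 ≈ 1.7500)
r(D, B) = -7*D/32
(r(C, K(5)) - 149)² = (-7/32*(-4) - 149)² = (7/8 - 149)² = (-1185/8)² = 1404225/64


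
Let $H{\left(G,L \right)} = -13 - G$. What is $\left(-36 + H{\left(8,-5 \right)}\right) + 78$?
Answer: $21$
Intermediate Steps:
$\left(-36 + H{\left(8,-5 \right)}\right) + 78 = \left(-36 - 21\right) + 78 = -57 + 78 = 21$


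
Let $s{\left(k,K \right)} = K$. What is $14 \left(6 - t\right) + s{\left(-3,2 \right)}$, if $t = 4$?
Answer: $30$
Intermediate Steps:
$14 \left(6 - t\right) + s{\left(-3,2 \right)} = 14 \left(6 - 4\right) + 2 = 14 \cdot 2 + 2 = 28 + 2 = 30$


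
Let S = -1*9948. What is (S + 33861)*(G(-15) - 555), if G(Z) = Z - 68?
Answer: -15256494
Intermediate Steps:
G(Z) = -68 + Z
S = -9948
(S + 33861)*(G(-15) - 555) = (-9948 + 33861)*((-68 - 15) - 555) = 23913*(-83 - 555) = 23913*(-638) = -15256494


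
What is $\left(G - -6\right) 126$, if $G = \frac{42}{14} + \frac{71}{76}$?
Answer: $\frac{47565}{38} \approx 1251.7$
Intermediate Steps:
$G = \frac{299}{76}$ ($G = 42 \cdot \frac{1}{14} + 71 \cdot \frac{1}{76} = 3 + \frac{71}{76} = \frac{299}{76} \approx 3.9342$)
$\left(G - -6\right) 126 = \left(\frac{299}{76} - -6\right) 126 = \left(\frac{299}{76} + 6\right) 126 = \frac{755}{76} \cdot 126 = \frac{47565}{38}$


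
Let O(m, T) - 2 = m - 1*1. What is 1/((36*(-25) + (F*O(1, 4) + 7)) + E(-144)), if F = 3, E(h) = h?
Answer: -1/1031 ≈ -0.00096993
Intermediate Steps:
O(m, T) = 1 + m (O(m, T) = 2 + (m - 1*1) = 2 + (m - 1) = 2 + (-1 + m) = 1 + m)
1/((36*(-25) + (F*O(1, 4) + 7)) + E(-144)) = 1/((36*(-25) + (3*(1 + 1) + 7)) - 144) = 1/((-900 + (3*2 + 7)) - 144) = 1/((-900 + (6 + 7)) - 144) = 1/((-900 + 13) - 144) = 1/(-887 - 144) = 1/(-1031) = -1/1031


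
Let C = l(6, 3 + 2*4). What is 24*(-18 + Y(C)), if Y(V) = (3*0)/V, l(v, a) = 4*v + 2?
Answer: -432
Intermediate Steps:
l(v, a) = 2 + 4*v
C = 26 (C = 2 + 4*6 = 2 + 24 = 26)
Y(V) = 0 (Y(V) = 0/V = 0)
24*(-18 + Y(C)) = 24*(-18 + 0) = 24*(-18) = -432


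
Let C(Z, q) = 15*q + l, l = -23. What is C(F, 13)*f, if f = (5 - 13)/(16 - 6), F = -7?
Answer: -688/5 ≈ -137.60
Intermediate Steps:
C(Z, q) = -23 + 15*q (C(Z, q) = 15*q - 23 = -23 + 15*q)
f = -⅘ (f = -8/10 = -8*⅒ = -⅘ ≈ -0.80000)
C(F, 13)*f = (-23 + 15*13)*(-⅘) = (-23 + 195)*(-⅘) = 172*(-⅘) = -688/5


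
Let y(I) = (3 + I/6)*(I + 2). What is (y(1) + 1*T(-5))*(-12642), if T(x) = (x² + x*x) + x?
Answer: -688989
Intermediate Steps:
y(I) = (2 + I)*(3 + I/6) (y(I) = (3 + I*(⅙))*(2 + I) = (3 + I/6)*(2 + I) = (2 + I)*(3 + I/6))
T(x) = x + 2*x² (T(x) = (x² + x²) + x = 2*x² + x = x + 2*x²)
(y(1) + 1*T(-5))*(-12642) = ((6 + (⅙)*1² + (10/3)*1) + 1*(-5*(1 + 2*(-5))))*(-12642) = ((6 + (⅙)*1 + 10/3) + 1*(-5*(1 - 10)))*(-12642) = ((6 + ⅙ + 10/3) + 1*(-5*(-9)))*(-12642) = (19/2 + 1*45)*(-12642) = (19/2 + 45)*(-12642) = (109/2)*(-12642) = -688989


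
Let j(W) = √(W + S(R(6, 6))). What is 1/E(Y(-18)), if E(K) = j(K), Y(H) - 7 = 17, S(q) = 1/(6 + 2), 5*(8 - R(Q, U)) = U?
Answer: 2*√386/193 ≈ 0.20359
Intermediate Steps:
R(Q, U) = 8 - U/5
S(q) = ⅛ (S(q) = 1/8 = ⅛)
Y(H) = 24 (Y(H) = 7 + 17 = 24)
j(W) = √(⅛ + W) (j(W) = √(W + ⅛) = √(⅛ + W))
E(K) = √(2 + 16*K)/4
1/E(Y(-18)) = 1/(√(2 + 16*24)/4) = 1/(√(2 + 384)/4) = 1/(√386/4) = 2*√386/193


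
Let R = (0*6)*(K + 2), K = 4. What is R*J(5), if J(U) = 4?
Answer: 0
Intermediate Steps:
R = 0 (R = (0*6)*(4 + 2) = 0*6 = 0)
R*J(5) = 0*4 = 0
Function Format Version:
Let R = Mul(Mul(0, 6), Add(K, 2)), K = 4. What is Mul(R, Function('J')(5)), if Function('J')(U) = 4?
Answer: 0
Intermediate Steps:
R = 0 (R = Mul(Mul(0, 6), Add(4, 2)) = Mul(0, 6) = 0)
Mul(R, Function('J')(5)) = Mul(0, 4) = 0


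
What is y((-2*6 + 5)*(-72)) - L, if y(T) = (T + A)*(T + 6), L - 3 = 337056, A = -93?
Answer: -127449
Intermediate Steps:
L = 337059 (L = 3 + 337056 = 337059)
y(T) = (-93 + T)*(6 + T) (y(T) = (T - 93)*(T + 6) = (-93 + T)*(6 + T))
y((-2*6 + 5)*(-72)) - L = (-558 + ((-2*6 + 5)*(-72))² - 87*(-2*6 + 5)*(-72)) - 1*337059 = (-558 + ((-12 + 5)*(-72))² - 87*(-12 + 5)*(-72)) - 337059 = (-558 + (-7*(-72))² - (-609)*(-72)) - 337059 = (-558 + 504² - 87*504) - 337059 = (-558 + 254016 - 43848) - 337059 = 209610 - 337059 = -127449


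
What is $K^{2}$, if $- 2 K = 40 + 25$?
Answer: $\frac{4225}{4} \approx 1056.3$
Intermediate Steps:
$K = - \frac{65}{2}$ ($K = - \frac{40 + 25}{2} = \left(- \frac{1}{2}\right) 65 = - \frac{65}{2} \approx -32.5$)
$K^{2} = \left(- \frac{65}{2}\right)^{2} = \frac{4225}{4}$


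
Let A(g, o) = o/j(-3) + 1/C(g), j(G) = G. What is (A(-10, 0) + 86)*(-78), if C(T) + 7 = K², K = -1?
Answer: -6695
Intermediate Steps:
C(T) = -6 (C(T) = -7 + (-1)² = -7 + 1 = -6)
A(g, o) = -⅙ - o/3 (A(g, o) = o/(-3) + 1/(-6) = o*(-⅓) + 1*(-⅙) = -o/3 - ⅙ = -⅙ - o/3)
(A(-10, 0) + 86)*(-78) = ((-⅙ - ⅓*0) + 86)*(-78) = ((-⅙ + 0) + 86)*(-78) = (-⅙ + 86)*(-78) = (515/6)*(-78) = -6695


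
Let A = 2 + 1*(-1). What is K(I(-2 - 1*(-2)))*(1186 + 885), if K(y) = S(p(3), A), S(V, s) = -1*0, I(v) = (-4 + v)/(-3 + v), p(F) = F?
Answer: 0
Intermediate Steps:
A = 1 (A = 2 - 1 = 1)
I(v) = (-4 + v)/(-3 + v)
S(V, s) = 0
K(y) = 0
K(I(-2 - 1*(-2)))*(1186 + 885) = 0*(1186 + 885) = 0*2071 = 0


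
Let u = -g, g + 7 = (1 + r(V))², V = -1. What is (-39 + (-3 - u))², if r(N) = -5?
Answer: 1089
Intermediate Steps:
g = 9 (g = -7 + (1 - 5)² = -7 + (-4)² = -7 + 16 = 9)
u = -9 (u = -1*9 = -9)
(-39 + (-3 - u))² = (-39 + (-3 - 1*(-9)))² = (-39 + (-3 + 9))² = (-39 + 6)² = (-33)² = 1089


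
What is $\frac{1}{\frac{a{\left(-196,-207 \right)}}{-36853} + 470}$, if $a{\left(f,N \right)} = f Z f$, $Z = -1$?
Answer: $\frac{36853}{17359326} \approx 0.0021229$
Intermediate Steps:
$a{\left(f,N \right)} = - f^{2}$ ($a{\left(f,N \right)} = f \left(-1\right) f = - f f = - f^{2}$)
$\frac{1}{\frac{a{\left(-196,-207 \right)}}{-36853} + 470} = \frac{1}{\frac{\left(-1\right) \left(-196\right)^{2}}{-36853} + 470} = \frac{1}{\left(-1\right) 38416 \left(- \frac{1}{36853}\right) + 470} = \frac{1}{\left(-38416\right) \left(- \frac{1}{36853}\right) + 470} = \frac{1}{\frac{38416}{36853} + 470} = \frac{1}{\frac{17359326}{36853}} = \frac{36853}{17359326}$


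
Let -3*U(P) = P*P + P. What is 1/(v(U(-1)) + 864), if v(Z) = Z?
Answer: 1/864 ≈ 0.0011574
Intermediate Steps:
U(P) = -P/3 - P²/3 (U(P) = -(P*P + P)/3 = -(P² + P)/3 = -(P + P²)/3 = -P/3 - P²/3)
1/(v(U(-1)) + 864) = 1/(-⅓*(-1)*(1 - 1) + 864) = 1/(-⅓*(-1)*0 + 864) = 1/(0 + 864) = 1/864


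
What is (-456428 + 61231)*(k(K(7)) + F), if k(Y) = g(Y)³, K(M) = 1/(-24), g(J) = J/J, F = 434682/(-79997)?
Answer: 140170447945/79997 ≈ 1.7522e+6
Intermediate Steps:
F = -434682/79997 (F = 434682*(-1/79997) = -434682/79997 ≈ -5.4337)
g(J) = 1
K(M) = -1/24
k(Y) = 1 (k(Y) = 1³ = 1)
(-456428 + 61231)*(k(K(7)) + F) = (-456428 + 61231)*(1 - 434682/79997) = -395197*(-354685/79997) = 140170447945/79997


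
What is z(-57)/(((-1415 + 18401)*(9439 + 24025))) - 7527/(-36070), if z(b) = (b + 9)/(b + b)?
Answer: 2540355587941/12173591833635 ≈ 0.20868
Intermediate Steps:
z(b) = (9 + b)/(2*b) (z(b) = (9 + b)/((2*b)) = (9 + b)*(1/(2*b)) = (9 + b)/(2*b))
z(-57)/(((-1415 + 18401)*(9439 + 24025))) - 7527/(-36070) = ((½)*(9 - 57)/(-57))/(((-1415 + 18401)*(9439 + 24025))) - 7527/(-36070) = ((½)*(-1/57)*(-48))/((16986*33464)) - 7527*(-1/36070) = (8/19)/568419504 + 7527/36070 = (8/19)*(1/568419504) + 7527/36070 = 1/1349996322 + 7527/36070 = 2540355587941/12173591833635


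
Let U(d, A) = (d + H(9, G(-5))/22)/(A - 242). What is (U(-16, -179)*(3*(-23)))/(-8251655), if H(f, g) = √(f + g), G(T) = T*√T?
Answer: 1104/3473946755 - 69*√(9 - 5*I*√5)/76426828610 ≈ 3.1471e-7 + 1.477e-9*I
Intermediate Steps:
G(T) = T^(3/2)
U(d, A) = (d + √(9 - 5*I*√5)/22)/(-242 + A) (U(d, A) = (d + √(9 + (-5)^(3/2))/22)/(A - 242) = (d + √(9 - 5*I*√5)*(1/22))/(-242 + A) = (d + √(9 - 5*I*√5)/22)/(-242 + A))
(U(-16, -179)*(3*(-23)))/(-8251655) = (((-16 + √(9 - 5*I*√5)/22)/(-242 - 179))*(3*(-23)))/(-8251655) = (((-16 + √(9 - 5*I*√5)/22)/(-421))*(-69))*(-1/8251655) = (-(-16 + √(9 - 5*I*√5)/22)/421*(-69))*(-1/8251655) = ((16/421 - √(9 - 5*I*√5)/9262)*(-69))*(-1/8251655) = (-1104/421 + 69*√(9 - 5*I*√5)/9262)*(-1/8251655) = 1104/3473946755 - 69*√(9 - 5*I*√5)/76426828610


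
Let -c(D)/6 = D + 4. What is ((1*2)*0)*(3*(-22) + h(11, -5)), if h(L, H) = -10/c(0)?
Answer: 0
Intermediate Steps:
c(D) = -24 - 6*D (c(D) = -6*(D + 4) = -6*(4 + D) = -24 - 6*D)
h(L, H) = 5/12 (h(L, H) = -10/(-24 - 6*0) = -10/(-24 + 0) = -10/(-24) = -10*(-1/24) = 5/12)
((1*2)*0)*(3*(-22) + h(11, -5)) = ((1*2)*0)*(3*(-22) + 5/12) = (2*0)*(-66 + 5/12) = 0*(-787/12) = 0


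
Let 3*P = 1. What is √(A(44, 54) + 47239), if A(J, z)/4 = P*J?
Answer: √425679/3 ≈ 217.48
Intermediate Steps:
P = ⅓ (P = (⅓)*1 = ⅓ ≈ 0.33333)
A(J, z) = 4*J/3 (A(J, z) = 4*(J/3) = 4*J/3)
√(A(44, 54) + 47239) = √((4/3)*44 + 47239) = √(176/3 + 47239) = √(141893/3) = √425679/3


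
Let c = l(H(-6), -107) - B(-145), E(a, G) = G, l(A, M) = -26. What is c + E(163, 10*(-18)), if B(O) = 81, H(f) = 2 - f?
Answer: -287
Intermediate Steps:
c = -107 (c = -26 - 1*81 = -26 - 81 = -107)
c + E(163, 10*(-18)) = -107 + 10*(-18) = -107 - 180 = -287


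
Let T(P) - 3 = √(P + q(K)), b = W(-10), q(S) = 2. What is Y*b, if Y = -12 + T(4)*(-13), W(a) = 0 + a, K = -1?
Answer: 510 + 130*√6 ≈ 828.43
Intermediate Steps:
W(a) = a
b = -10
T(P) = 3 + √(2 + P) (T(P) = 3 + √(P + 2) = 3 + √(2 + P))
Y = -51 - 13*√6 (Y = -12 + (3 + √(2 + 4))*(-13) = -12 + (3 + √6)*(-13) = -12 + (-39 - 13*√6) = -51 - 13*√6 ≈ -82.843)
Y*b = (-51 - 13*√6)*(-10) = 510 + 130*√6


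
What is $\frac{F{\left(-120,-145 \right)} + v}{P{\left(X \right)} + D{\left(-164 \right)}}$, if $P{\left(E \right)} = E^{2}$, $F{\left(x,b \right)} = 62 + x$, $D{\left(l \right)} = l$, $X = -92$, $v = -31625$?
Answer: $- \frac{31683}{8300} \approx -3.8172$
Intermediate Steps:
$\frac{F{\left(-120,-145 \right)} + v}{P{\left(X \right)} + D{\left(-164 \right)}} = \frac{\left(62 - 120\right) - 31625}{\left(-92\right)^{2} - 164} = \frac{-58 - 31625}{8464 - 164} = - \frac{31683}{8300}$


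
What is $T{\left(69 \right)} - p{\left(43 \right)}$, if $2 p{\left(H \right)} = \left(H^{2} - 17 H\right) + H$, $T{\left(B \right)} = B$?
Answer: $- \frac{1023}{2} \approx -511.5$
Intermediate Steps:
$p{\left(H \right)} = \frac{H^{2}}{2} - 8 H$ ($p{\left(H \right)} = \frac{\left(H^{2} - 17 H\right) + H}{2} = \frac{H^{2} - 16 H}{2} = \frac{H^{2}}{2} - 8 H$)
$T{\left(69 \right)} - p{\left(43 \right)} = 69 - \frac{1}{2} \cdot 43 \left(-16 + 43\right) = 69 - \frac{1}{2} \cdot 43 \cdot 27 = 69 - \frac{1161}{2} = - \frac{1023}{2}$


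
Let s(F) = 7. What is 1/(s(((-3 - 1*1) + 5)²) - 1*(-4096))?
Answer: 1/4103 ≈ 0.00024372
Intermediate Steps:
1/(s(((-3 - 1*1) + 5)²) - 1*(-4096)) = 1/(7 - 1*(-4096)) = 1/(7 + 4096) = 1/4103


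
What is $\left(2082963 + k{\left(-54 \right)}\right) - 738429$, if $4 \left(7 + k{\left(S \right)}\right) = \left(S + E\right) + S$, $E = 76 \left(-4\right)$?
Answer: $1344424$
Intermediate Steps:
$E = -304$
$k{\left(S \right)} = -83 + \frac{S}{2}$ ($k{\left(S \right)} = -7 + \frac{\left(S - 304\right) + S}{4} = -7 + \frac{\left(-304 + S\right) + S}{4} = -7 + \frac{-304 + 2 S}{4} = -7 + \left(-76 + \frac{S}{2}\right) = -83 + \frac{S}{2}$)
$\left(2082963 + k{\left(-54 \right)}\right) - 738429 = \left(2082963 + \left(-83 + \frac{1}{2} \left(-54\right)\right)\right) - 738429 = \left(2082963 - 110\right) - 738429 = 2082853 - 738429 = 1344424$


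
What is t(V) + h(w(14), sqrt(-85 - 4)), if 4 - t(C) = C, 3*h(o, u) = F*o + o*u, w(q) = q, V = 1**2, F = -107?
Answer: -1489/3 + 14*I*sqrt(89)/3 ≈ -496.33 + 44.025*I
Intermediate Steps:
V = 1
h(o, u) = -107*o/3 + o*u/3 (h(o, u) = (-107*o + o*u)/3 = -107*o/3 + o*u/3)
t(C) = 4 - C
t(V) + h(w(14), sqrt(-85 - 4)) = (4 - 1*1) + (1/3)*14*(-107 + sqrt(-85 - 4)) = (4 - 1) + (1/3)*14*(-107 + sqrt(-89)) = 3 + (1/3)*14*(-107 + I*sqrt(89)) = 3 + (-1498/3 + 14*I*sqrt(89)/3) = -1489/3 + 14*I*sqrt(89)/3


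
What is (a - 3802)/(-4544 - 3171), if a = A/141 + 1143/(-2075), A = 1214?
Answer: 1110012263/2257216125 ≈ 0.49176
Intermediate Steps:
a = 2357887/292575 (a = 1214/141 + 1143/(-2075) = 1214*(1/141) + 1143*(-1/2075) = 1214/141 - 1143/2075 = 2357887/292575 ≈ 8.0591)
(a - 3802)/(-4544 - 3171) = (2357887/292575 - 3802)/(-4544 - 3171) = -1110012263/292575/(-7715) = -1110012263/292575*(-1/7715) = 1110012263/2257216125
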